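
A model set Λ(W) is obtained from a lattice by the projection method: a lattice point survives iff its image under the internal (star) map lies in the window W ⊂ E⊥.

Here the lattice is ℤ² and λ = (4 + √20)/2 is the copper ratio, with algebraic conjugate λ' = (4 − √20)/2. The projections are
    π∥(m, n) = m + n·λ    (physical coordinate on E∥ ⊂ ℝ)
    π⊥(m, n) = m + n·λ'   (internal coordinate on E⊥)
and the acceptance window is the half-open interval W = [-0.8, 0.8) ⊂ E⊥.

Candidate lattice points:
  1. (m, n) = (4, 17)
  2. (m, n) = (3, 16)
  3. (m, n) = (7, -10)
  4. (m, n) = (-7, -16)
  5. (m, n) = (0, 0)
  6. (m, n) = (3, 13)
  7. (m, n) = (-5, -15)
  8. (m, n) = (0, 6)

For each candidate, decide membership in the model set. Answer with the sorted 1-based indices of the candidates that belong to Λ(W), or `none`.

1, 2, 5, 6

Numerically λ ≈ 4.2361 and λ' = −1/λ ≈ -0.2361.
#1 (4,17): internal coord 4 + (17)·λ' = -0.0132; -0.0132 ∈ [-0.8, 0.8) → IN Λ
#2 (3,16): internal coord 3 + (16)·λ' = -0.7771; -0.7771 ∈ [-0.8, 0.8) → IN Λ
#3 (7,-10): internal coord 7 + (-10)·λ' = +9.3607; +9.3607 ∉ [-0.8, 0.8) → out
#4 (-7,-16): internal coord -7 + (-16)·λ' = -3.2229; -3.2229 ∉ [-0.8, 0.8) → out
#5 (0,0): internal coord 0 + (0)·λ' = +0.0000; +0.0000 ∈ [-0.8, 0.8) → IN Λ
#6 (3,13): internal coord 3 + (13)·λ' = -0.0689; -0.0689 ∈ [-0.8, 0.8) → IN Λ
#7 (-5,-15): internal coord -5 + (-15)·λ' = -1.4590; -1.4590 ∉ [-0.8, 0.8) → out
#8 (0,6): internal coord 0 + (6)·λ' = -1.4164; -1.4164 ∉ [-0.8, 0.8) → out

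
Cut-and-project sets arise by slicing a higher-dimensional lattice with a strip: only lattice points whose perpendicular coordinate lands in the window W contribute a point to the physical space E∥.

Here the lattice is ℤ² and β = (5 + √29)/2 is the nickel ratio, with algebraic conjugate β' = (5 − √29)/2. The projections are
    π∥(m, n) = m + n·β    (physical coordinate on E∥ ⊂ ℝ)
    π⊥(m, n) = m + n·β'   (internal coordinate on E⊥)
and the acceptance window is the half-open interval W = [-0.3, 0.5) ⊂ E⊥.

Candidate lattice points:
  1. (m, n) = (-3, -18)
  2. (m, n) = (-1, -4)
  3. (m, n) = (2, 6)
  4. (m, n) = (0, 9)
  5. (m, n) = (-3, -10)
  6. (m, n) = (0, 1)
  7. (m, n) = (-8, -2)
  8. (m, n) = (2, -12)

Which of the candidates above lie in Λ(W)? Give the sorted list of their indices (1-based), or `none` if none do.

1, 2, 6

β' = (5−√29)/2 ≈ -0.192582.
[1] lift (-3,-18): star map gives 0.466483; window check -0.3 ≤ 0.466483 < 0.5 is true → IN Λ
[2] lift (-1,-4): star map gives -0.229670; window check -0.3 ≤ -0.229670 < 0.5 is true → IN Λ
[3] lift (2,6): star map gives 0.844506; window check -0.3 ≤ 0.844506 < 0.5 is false → out
[4] lift (0,9): star map gives -1.733242; window check -0.3 ≤ -1.733242 < 0.5 is false → out
[5] lift (-3,-10): star map gives -1.074176; window check -0.3 ≤ -1.074176 < 0.5 is false → out
[6] lift (0,1): star map gives -0.192582; window check -0.3 ≤ -0.192582 < 0.5 is true → IN Λ
[7] lift (-8,-2): star map gives -7.614835; window check -0.3 ≤ -7.614835 < 0.5 is false → out
[8] lift (2,-12): star map gives 4.310989; window check -0.3 ≤ 4.310989 < 0.5 is false → out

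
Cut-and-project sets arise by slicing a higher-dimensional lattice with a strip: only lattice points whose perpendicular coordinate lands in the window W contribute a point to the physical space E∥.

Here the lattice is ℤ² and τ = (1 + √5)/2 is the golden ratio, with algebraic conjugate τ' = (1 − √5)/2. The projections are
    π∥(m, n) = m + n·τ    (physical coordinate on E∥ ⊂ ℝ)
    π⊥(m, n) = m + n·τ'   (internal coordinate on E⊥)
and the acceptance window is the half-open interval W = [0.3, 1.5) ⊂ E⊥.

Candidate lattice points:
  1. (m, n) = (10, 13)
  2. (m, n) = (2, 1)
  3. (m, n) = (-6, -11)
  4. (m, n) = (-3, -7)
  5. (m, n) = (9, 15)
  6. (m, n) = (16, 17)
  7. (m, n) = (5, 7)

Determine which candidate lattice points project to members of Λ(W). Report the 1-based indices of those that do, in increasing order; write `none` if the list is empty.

τ' = (1−√5)/2 ≈ -0.6180.
[1] lift (10,13): star map gives 1.9656; window check 0.3 ≤ 1.9656 < 1.5 is false → out
[2] lift (2,1): star map gives 1.3820; window check 0.3 ≤ 1.3820 < 1.5 is true → IN Λ
[3] lift (-6,-11): star map gives 0.7984; window check 0.3 ≤ 0.7984 < 1.5 is true → IN Λ
[4] lift (-3,-7): star map gives 1.3262; window check 0.3 ≤ 1.3262 < 1.5 is true → IN Λ
[5] lift (9,15): star map gives -0.2705; window check 0.3 ≤ -0.2705 < 1.5 is false → out
[6] lift (16,17): star map gives 5.4934; window check 0.3 ≤ 5.4934 < 1.5 is false → out
[7] lift (5,7): star map gives 0.6738; window check 0.3 ≤ 0.6738 < 1.5 is true → IN Λ

2, 3, 4, 7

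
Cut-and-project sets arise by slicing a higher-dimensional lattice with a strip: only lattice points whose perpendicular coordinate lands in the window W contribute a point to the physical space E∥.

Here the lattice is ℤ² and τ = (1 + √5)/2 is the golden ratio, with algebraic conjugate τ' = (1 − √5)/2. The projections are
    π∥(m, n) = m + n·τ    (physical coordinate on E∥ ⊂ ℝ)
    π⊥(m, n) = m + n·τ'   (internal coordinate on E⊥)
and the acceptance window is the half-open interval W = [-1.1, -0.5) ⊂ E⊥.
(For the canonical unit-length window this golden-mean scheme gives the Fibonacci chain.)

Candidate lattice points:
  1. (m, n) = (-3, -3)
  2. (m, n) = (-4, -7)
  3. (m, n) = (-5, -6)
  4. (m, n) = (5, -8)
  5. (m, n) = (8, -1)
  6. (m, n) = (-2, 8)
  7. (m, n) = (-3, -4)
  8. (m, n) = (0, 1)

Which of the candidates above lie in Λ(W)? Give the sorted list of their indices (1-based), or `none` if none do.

7, 8

τ' = (1−√5)/2 ≈ -0.61803.
candidate 1: (m,n)=(-3,-3) → π∥ = -3-3·τ ≈ -7.85410, π⊥ = -3-3·τ' ≈ -1.14590 ∉ [-1.1, -0.5) ⇒ out
candidate 2: (m,n)=(-4,-7) → π∥ = -4-7·τ ≈ -15.32624, π⊥ = -4-7·τ' ≈ 0.32624 ∉ [-1.1, -0.5) ⇒ out
candidate 3: (m,n)=(-5,-6) → π∥ = -5-6·τ ≈ -14.70820, π⊥ = -5-6·τ' ≈ -1.29180 ∉ [-1.1, -0.5) ⇒ out
candidate 4: (m,n)=(5,-8) → π∥ = 5-8·τ ≈ -7.94427, π⊥ = 5-8·τ' ≈ 9.94427 ∉ [-1.1, -0.5) ⇒ out
candidate 5: (m,n)=(8,-1) → π∥ = 8-1·τ ≈ 6.38197, π⊥ = 8-1·τ' ≈ 8.61803 ∉ [-1.1, -0.5) ⇒ out
candidate 6: (m,n)=(-2,8) → π∥ = -2+8·τ ≈ 10.94427, π⊥ = -2+8·τ' ≈ -6.94427 ∉ [-1.1, -0.5) ⇒ out
candidate 7: (m,n)=(-3,-4) → π∥ = -3-4·τ ≈ -9.47214, π⊥ = -3-4·τ' ≈ -0.52786 ∈ [-1.1, -0.5) ⇒ IN Λ
candidate 8: (m,n)=(0,1) → π∥ = 0+1·τ ≈ 1.61803, π⊥ = 0+1·τ' ≈ -0.61803 ∈ [-1.1, -0.5) ⇒ IN Λ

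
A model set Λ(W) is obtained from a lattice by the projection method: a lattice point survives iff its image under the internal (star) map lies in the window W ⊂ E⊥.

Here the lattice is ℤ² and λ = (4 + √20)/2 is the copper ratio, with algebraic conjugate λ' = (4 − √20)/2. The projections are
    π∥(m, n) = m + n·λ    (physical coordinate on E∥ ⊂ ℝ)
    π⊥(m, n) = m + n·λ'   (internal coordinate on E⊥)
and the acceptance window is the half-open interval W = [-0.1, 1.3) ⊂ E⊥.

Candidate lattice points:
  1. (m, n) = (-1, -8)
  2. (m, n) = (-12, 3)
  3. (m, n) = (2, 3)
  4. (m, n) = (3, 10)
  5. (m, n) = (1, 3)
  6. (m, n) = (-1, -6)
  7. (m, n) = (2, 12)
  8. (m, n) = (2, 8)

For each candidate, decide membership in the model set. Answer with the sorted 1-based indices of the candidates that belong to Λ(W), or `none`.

1, 3, 4, 5, 6, 8

Numerically λ ≈ 4.2361 and λ' = −1/λ ≈ -0.2361.
[1] lift (-1,-8): star map gives 0.8885; window check -0.1 ≤ 0.8885 < 1.3 is true → IN Λ
[2] lift (-12,3): star map gives -12.7082; window check -0.1 ≤ -12.7082 < 1.3 is false → out
[3] lift (2,3): star map gives 1.2918; window check -0.1 ≤ 1.2918 < 1.3 is true → IN Λ
[4] lift (3,10): star map gives 0.6393; window check -0.1 ≤ 0.6393 < 1.3 is true → IN Λ
[5] lift (1,3): star map gives 0.2918; window check -0.1 ≤ 0.2918 < 1.3 is true → IN Λ
[6] lift (-1,-6): star map gives 0.4164; window check -0.1 ≤ 0.4164 < 1.3 is true → IN Λ
[7] lift (2,12): star map gives -0.8328; window check -0.1 ≤ -0.8328 < 1.3 is false → out
[8] lift (2,8): star map gives 0.1115; window check -0.1 ≤ 0.1115 < 1.3 is true → IN Λ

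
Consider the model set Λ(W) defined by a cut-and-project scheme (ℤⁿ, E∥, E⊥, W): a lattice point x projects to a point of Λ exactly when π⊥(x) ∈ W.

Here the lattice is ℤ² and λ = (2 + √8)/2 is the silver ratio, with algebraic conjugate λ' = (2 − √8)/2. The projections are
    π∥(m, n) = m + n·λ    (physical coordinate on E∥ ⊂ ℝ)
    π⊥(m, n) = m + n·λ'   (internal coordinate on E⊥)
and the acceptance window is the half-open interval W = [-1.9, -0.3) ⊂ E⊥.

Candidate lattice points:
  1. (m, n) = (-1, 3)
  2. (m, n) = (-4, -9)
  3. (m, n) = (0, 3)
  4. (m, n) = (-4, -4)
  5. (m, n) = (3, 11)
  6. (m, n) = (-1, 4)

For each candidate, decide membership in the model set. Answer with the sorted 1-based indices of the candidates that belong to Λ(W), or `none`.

3, 5

λ' = (2−√8)/2 ≈ -0.41421.
candidate 1: (m,n)=(-1,3) → π∥ = -1+3·λ ≈ 6.24264, π⊥ = -1+3·λ' ≈ -2.24264 ∉ [-1.9, -0.3) ⇒ out
candidate 2: (m,n)=(-4,-9) → π∥ = -4-9·λ ≈ -25.72792, π⊥ = -4-9·λ' ≈ -0.27208 ∉ [-1.9, -0.3) ⇒ out
candidate 3: (m,n)=(0,3) → π∥ = 0+3·λ ≈ 7.24264, π⊥ = 0+3·λ' ≈ -1.24264 ∈ [-1.9, -0.3) ⇒ IN Λ
candidate 4: (m,n)=(-4,-4) → π∥ = -4-4·λ ≈ -13.65685, π⊥ = -4-4·λ' ≈ -2.34315 ∉ [-1.9, -0.3) ⇒ out
candidate 5: (m,n)=(3,11) → π∥ = 3+11·λ ≈ 29.55635, π⊥ = 3+11·λ' ≈ -1.55635 ∈ [-1.9, -0.3) ⇒ IN Λ
candidate 6: (m,n)=(-1,4) → π∥ = -1+4·λ ≈ 8.65685, π⊥ = -1+4·λ' ≈ -2.65685 ∉ [-1.9, -0.3) ⇒ out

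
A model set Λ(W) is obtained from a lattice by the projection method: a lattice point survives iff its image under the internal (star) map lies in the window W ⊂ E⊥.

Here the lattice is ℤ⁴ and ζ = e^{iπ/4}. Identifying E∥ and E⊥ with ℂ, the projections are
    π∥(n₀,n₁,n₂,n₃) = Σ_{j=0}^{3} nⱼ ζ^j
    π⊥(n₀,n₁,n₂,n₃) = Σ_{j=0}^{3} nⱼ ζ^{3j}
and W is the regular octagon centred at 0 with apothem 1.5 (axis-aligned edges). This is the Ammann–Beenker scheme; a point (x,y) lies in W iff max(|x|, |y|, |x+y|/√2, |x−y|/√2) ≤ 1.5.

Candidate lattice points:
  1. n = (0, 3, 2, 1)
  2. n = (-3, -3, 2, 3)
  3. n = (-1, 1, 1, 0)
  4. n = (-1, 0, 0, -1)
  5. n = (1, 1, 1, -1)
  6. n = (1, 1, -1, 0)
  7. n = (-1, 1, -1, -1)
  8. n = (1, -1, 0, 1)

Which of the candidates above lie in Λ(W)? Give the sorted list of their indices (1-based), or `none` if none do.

π⊥(n) = n₀ + n₁ζ³ + n₂ζ⁶ + n₃ζ⁹ where ζ = e^{iπ/4}.
#1 (0, 3, 2, 1): internal (-1.4142, 0.8284); octagon support 1.5858 vs apothem 1.5 → ∉ W
#2 (-3, -3, 2, 3): internal (1.2426, -2.0000); octagon support 2.2929 vs apothem 1.5 → ∉ W
#3 (-1, 1, 1, 0): internal (-1.7071, -0.2929); octagon support 1.7071 vs apothem 1.5 → ∉ W
#4 (-1, 0, 0, -1): internal (-1.7071, -0.7071); octagon support 1.7071 vs apothem 1.5 → ∉ W
#5 (1, 1, 1, -1): internal (-0.4142, -1.0000); octagon support 1.0000 vs apothem 1.5 → ∈ W
#6 (1, 1, -1, 0): internal (0.2929, 1.7071); octagon support 1.7071 vs apothem 1.5 → ∉ W
#7 (-1, 1, -1, -1): internal (-2.4142, 1.0000); octagon support 2.4142 vs apothem 1.5 → ∉ W
#8 (1, -1, 0, 1): internal (2.4142, 0.0000); octagon support 2.4142 vs apothem 1.5 → ∉ W

5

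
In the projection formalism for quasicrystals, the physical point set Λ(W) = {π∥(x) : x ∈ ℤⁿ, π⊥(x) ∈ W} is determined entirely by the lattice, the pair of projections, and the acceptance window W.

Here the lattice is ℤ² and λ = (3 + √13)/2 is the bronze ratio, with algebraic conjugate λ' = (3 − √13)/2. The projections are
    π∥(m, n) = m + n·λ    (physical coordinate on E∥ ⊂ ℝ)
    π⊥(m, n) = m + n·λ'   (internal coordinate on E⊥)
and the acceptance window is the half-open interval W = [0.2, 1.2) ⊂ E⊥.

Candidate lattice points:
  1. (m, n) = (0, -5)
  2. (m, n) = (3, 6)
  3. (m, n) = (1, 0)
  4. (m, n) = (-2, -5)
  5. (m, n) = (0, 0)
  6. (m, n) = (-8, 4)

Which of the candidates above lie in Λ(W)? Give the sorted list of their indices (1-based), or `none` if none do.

2, 3

λ' = (3−√13)/2 ≈ -0.3028.
#1 (0,-5): internal coord 0 + (-5)·λ' = +1.5139; +1.5139 ∉ [0.2, 1.2) → out
#2 (3,6): internal coord 3 + (6)·λ' = +1.1833; +1.1833 ∈ [0.2, 1.2) → IN Λ
#3 (1,0): internal coord 1 + (0)·λ' = +1.0000; +1.0000 ∈ [0.2, 1.2) → IN Λ
#4 (-2,-5): internal coord -2 + (-5)·λ' = -0.4861; -0.4861 ∉ [0.2, 1.2) → out
#5 (0,0): internal coord 0 + (0)·λ' = +0.0000; +0.0000 ∉ [0.2, 1.2) → out
#6 (-8,4): internal coord -8 + (4)·λ' = -9.2111; -9.2111 ∉ [0.2, 1.2) → out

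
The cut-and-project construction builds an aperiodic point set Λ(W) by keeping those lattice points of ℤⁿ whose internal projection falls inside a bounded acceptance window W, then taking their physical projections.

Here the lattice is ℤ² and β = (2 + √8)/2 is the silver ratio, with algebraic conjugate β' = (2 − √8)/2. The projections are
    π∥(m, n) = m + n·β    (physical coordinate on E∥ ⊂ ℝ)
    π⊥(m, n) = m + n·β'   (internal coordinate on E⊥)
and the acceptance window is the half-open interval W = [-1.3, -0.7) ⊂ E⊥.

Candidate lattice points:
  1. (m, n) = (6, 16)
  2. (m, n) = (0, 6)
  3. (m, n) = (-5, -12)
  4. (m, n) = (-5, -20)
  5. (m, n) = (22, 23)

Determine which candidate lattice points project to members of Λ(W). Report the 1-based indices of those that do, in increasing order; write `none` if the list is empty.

Numerically β ≈ 2.414214 and β' = −1/β ≈ -0.414214.
#1 (6,16): internal coord 6 + (16)·β' = -0.627417; -0.627417 ∉ [-1.3, -0.7) → out
#2 (0,6): internal coord 0 + (6)·β' = -2.485281; -2.485281 ∉ [-1.3, -0.7) → out
#3 (-5,-12): internal coord -5 + (-12)·β' = -0.029437; -0.029437 ∉ [-1.3, -0.7) → out
#4 (-5,-20): internal coord -5 + (-20)·β' = +3.284271; +3.284271 ∉ [-1.3, -0.7) → out
#5 (22,23): internal coord 22 + (23)·β' = +12.473088; +12.473088 ∉ [-1.3, -0.7) → out

none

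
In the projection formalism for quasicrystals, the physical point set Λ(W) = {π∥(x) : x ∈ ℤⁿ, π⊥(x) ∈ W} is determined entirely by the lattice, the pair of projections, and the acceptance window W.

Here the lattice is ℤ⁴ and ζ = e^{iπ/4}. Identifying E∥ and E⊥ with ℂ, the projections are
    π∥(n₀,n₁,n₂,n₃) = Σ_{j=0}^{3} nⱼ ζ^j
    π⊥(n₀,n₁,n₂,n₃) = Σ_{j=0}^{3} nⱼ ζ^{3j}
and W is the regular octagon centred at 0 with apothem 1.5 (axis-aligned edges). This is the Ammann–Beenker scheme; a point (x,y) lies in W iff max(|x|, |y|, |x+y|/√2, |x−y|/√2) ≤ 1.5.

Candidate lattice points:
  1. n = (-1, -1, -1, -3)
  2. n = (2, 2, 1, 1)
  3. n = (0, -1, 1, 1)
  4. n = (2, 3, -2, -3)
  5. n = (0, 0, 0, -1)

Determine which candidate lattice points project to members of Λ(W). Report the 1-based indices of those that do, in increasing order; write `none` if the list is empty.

With ζ = e^{iπ/4} the internal vectors are ζ^0,ζ^3,ζ^6,ζ^9.
#1 (-1, -1, -1, -3): internal (-2.41421, -1.82843); octagon support 3.00000 vs apothem 1.5 → ∉ W
#2 (2, 2, 1, 1): internal (1.29289, 1.12132); octagon support 1.70711 vs apothem 1.5 → ∉ W
#3 (0, -1, 1, 1): internal (1.41421, -1.00000); octagon support 1.70711 vs apothem 1.5 → ∉ W
#4 (2, 3, -2, -3): internal (-2.24264, 2.00000); octagon support 3.00000 vs apothem 1.5 → ∉ W
#5 (0, 0, 0, -1): internal (-0.70711, -0.70711); octagon support 1.00000 vs apothem 1.5 → ∈ W

5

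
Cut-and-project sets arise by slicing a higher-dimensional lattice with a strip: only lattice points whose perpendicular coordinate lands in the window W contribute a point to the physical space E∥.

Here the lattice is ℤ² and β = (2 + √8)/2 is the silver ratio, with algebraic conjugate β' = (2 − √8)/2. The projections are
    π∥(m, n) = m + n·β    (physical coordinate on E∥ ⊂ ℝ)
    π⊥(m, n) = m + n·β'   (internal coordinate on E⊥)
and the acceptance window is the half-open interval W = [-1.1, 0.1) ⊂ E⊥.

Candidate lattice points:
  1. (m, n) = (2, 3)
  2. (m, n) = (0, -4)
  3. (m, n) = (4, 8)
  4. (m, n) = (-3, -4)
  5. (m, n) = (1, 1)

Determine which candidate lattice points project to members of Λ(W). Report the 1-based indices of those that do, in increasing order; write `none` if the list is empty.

none

β' = (2−√8)/2 ≈ -0.41421.
candidate 1: (m,n)=(2,3) → π∥ = 2+3·β ≈ 9.24264, π⊥ = 2+3·β' ≈ 0.75736 ∉ [-1.1, 0.1) ⇒ out
candidate 2: (m,n)=(0,-4) → π∥ = 0-4·β ≈ -9.65685, π⊥ = 0-4·β' ≈ 1.65685 ∉ [-1.1, 0.1) ⇒ out
candidate 3: (m,n)=(4,8) → π∥ = 4+8·β ≈ 23.31371, π⊥ = 4+8·β' ≈ 0.68629 ∉ [-1.1, 0.1) ⇒ out
candidate 4: (m,n)=(-3,-4) → π∥ = -3-4·β ≈ -12.65685, π⊥ = -3-4·β' ≈ -1.34315 ∉ [-1.1, 0.1) ⇒ out
candidate 5: (m,n)=(1,1) → π∥ = 1+1·β ≈ 3.41421, π⊥ = 1+1·β' ≈ 0.58579 ∉ [-1.1, 0.1) ⇒ out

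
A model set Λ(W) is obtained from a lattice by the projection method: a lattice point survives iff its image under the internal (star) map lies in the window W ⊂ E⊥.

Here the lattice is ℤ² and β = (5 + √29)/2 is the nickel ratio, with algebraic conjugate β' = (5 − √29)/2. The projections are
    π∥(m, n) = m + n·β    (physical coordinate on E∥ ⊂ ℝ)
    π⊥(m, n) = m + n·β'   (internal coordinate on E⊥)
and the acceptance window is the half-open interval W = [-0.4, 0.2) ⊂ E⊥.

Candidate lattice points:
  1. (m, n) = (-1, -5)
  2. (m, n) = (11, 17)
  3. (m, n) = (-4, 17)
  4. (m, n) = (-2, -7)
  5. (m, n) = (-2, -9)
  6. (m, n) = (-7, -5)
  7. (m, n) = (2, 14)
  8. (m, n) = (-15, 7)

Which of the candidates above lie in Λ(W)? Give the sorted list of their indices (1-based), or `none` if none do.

β' = (5−√29)/2 ≈ -0.19258.
#1 (-1,-5): internal coord -1 + (-5)·β' = -0.03709; -0.03709 ∈ [-0.4, 0.2) → IN Λ
#2 (11,17): internal coord 11 + (17)·β' = +7.72610; +7.72610 ∉ [-0.4, 0.2) → out
#3 (-4,17): internal coord -4 + (17)·β' = -7.27390; -7.27390 ∉ [-0.4, 0.2) → out
#4 (-2,-7): internal coord -2 + (-7)·β' = -0.65192; -0.65192 ∉ [-0.4, 0.2) → out
#5 (-2,-9): internal coord -2 + (-9)·β' = -0.26676; -0.26676 ∈ [-0.4, 0.2) → IN Λ
#6 (-7,-5): internal coord -7 + (-5)·β' = -6.03709; -6.03709 ∉ [-0.4, 0.2) → out
#7 (2,14): internal coord 2 + (14)·β' = -0.69615; -0.69615 ∉ [-0.4, 0.2) → out
#8 (-15,7): internal coord -15 + (7)·β' = -16.34808; -16.34808 ∉ [-0.4, 0.2) → out

1, 5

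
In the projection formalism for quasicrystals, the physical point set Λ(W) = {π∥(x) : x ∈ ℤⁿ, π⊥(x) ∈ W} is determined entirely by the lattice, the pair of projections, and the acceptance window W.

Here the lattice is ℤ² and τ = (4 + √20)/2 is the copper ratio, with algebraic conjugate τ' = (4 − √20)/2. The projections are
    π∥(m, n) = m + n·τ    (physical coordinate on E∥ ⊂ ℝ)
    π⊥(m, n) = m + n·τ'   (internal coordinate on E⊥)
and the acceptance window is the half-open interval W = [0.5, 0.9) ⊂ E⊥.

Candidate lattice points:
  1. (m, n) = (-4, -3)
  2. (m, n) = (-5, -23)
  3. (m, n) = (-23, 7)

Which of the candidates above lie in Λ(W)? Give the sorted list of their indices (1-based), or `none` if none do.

none

Compute τ' = (4−√20)/2 = -0.23607, so π⊥(m,n) = m -0.23607·n.
candidate 1: (m,n)=(-4,-3) → π∥ = -4-3·τ ≈ -16.70820, π⊥ = -4-3·τ' ≈ -3.29180 ∉ [0.5, 0.9) ⇒ out
candidate 2: (m,n)=(-5,-23) → π∥ = -5-23·τ ≈ -102.42956, π⊥ = -5-23·τ' ≈ 0.42956 ∉ [0.5, 0.9) ⇒ out
candidate 3: (m,n)=(-23,7) → π∥ = -23+7·τ ≈ 6.65248, π⊥ = -23+7·τ' ≈ -24.65248 ∉ [0.5, 0.9) ⇒ out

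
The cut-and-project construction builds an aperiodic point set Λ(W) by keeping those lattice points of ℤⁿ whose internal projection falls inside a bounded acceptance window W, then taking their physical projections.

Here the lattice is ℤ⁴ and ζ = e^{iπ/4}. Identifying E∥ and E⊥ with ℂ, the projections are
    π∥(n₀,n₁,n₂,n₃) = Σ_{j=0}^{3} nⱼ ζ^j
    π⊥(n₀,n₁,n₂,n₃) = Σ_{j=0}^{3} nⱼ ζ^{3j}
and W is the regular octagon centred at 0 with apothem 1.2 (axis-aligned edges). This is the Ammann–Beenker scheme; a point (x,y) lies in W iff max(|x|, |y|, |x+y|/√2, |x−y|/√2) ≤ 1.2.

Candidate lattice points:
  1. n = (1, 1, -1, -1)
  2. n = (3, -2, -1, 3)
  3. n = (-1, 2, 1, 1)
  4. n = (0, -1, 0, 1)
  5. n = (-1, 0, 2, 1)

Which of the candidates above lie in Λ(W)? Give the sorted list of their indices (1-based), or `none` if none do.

With ζ = e^{iπ/4} the internal vectors are ζ^0,ζ^3,ζ^6,ζ^9.
candidate 1: n = (1, 1, -1, -1) → π⊥ ≈ (-0.414214, +1.000000); max(|x|,|y|,|x±y|/√2) = 1.000000 ≤ 1.2 ⇒ ∈ W
candidate 2: n = (3, -2, -1, 3) → π⊥ ≈ (+6.535534, +1.707107); max(|x|,|y|,|x±y|/√2) = 6.535534 > 1.2 ⇒ ∉ W
candidate 3: n = (-1, 2, 1, 1) → π⊥ ≈ (-1.707107, +1.121320); max(|x|,|y|,|x±y|/√2) = 2.000000 > 1.2 ⇒ ∉ W
candidate 4: n = (0, -1, 0, 1) → π⊥ ≈ (+1.414214, +0.000000); max(|x|,|y|,|x±y|/√2) = 1.414214 > 1.2 ⇒ ∉ W
candidate 5: n = (-1, 0, 2, 1) → π⊥ ≈ (-0.292893, -1.292893); max(|x|,|y|,|x±y|/√2) = 1.292893 > 1.2 ⇒ ∉ W

1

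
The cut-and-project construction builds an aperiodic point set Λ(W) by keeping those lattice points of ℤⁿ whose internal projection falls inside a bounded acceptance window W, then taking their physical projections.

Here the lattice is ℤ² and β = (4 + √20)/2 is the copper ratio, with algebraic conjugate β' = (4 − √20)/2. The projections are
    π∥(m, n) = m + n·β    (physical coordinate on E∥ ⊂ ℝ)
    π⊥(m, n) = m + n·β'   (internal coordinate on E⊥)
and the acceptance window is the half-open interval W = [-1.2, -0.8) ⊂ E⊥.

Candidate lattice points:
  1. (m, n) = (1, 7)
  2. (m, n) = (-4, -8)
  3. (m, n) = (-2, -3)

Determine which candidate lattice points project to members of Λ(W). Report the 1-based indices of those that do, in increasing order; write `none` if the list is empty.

none

β' = (4−√20)/2 ≈ -0.236068.
candidate 1: (m,n)=(1,7) → π∥ = 1+7·β ≈ 30.652476, π⊥ = 1+7·β' ≈ -0.652476 ∉ [-1.2, -0.8) ⇒ out
candidate 2: (m,n)=(-4,-8) → π∥ = -4-8·β ≈ -37.888544, π⊥ = -4-8·β' ≈ -2.111456 ∉ [-1.2, -0.8) ⇒ out
candidate 3: (m,n)=(-2,-3) → π∥ = -2-3·β ≈ -14.708204, π⊥ = -2-3·β' ≈ -1.291796 ∉ [-1.2, -0.8) ⇒ out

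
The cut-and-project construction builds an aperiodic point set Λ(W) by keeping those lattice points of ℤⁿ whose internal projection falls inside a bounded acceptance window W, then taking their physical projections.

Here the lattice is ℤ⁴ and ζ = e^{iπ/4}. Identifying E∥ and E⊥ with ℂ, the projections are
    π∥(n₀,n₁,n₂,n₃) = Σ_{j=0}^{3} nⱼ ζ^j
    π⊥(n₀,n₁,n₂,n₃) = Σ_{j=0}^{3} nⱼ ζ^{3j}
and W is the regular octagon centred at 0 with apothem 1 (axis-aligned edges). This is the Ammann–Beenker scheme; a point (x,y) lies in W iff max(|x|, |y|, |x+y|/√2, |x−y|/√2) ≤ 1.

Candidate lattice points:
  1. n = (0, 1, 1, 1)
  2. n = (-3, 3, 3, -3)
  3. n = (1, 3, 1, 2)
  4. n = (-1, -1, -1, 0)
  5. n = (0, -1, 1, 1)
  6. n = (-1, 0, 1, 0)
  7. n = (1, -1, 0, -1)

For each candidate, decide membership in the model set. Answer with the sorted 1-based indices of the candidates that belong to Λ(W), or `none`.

Internal map: ζ^{3j} for j=0..3 gives (1,0), (−√2/2,√2/2), (0,−1), (√2/2,√2/2).
candidate 1: n = (0, 1, 1, 1) → π⊥ ≈ (+0.000000, +0.414214); max(|x|,|y|,|x±y|/√2) = 0.414214 ≤ 1 ⇒ ∈ W
candidate 2: n = (-3, 3, 3, -3) → π⊥ ≈ (-7.242641, -3.000000); max(|x|,|y|,|x±y|/√2) = 7.242641 > 1 ⇒ ∉ W
candidate 3: n = (1, 3, 1, 2) → π⊥ ≈ (+0.292893, +2.535534); max(|x|,|y|,|x±y|/√2) = 2.535534 > 1 ⇒ ∉ W
candidate 4: n = (-1, -1, -1, 0) → π⊥ ≈ (-0.292893, +0.292893); max(|x|,|y|,|x±y|/√2) = 0.414214 ≤ 1 ⇒ ∈ W
candidate 5: n = (0, -1, 1, 1) → π⊥ ≈ (+1.414214, -1.000000); max(|x|,|y|,|x±y|/√2) = 1.707107 > 1 ⇒ ∉ W
candidate 6: n = (-1, 0, 1, 0) → π⊥ ≈ (-1.000000, -1.000000); max(|x|,|y|,|x±y|/√2) = 1.414214 > 1 ⇒ ∉ W
candidate 7: n = (1, -1, 0, -1) → π⊥ ≈ (+1.000000, -1.414214); max(|x|,|y|,|x±y|/√2) = 1.707107 > 1 ⇒ ∉ W

1, 4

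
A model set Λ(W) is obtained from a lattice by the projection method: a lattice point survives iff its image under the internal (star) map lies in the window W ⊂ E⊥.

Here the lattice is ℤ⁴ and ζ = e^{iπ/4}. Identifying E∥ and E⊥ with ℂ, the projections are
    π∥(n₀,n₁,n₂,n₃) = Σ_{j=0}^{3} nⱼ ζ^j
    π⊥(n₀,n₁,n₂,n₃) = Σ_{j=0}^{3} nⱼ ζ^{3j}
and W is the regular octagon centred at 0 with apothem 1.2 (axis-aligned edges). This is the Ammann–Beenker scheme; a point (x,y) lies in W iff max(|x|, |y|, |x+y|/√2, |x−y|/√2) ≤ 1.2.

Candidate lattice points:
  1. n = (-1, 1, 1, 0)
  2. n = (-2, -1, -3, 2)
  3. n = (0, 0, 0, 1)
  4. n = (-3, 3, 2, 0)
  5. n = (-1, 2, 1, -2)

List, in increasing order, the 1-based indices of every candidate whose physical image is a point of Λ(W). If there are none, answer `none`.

3

With ζ = e^{iπ/4} the internal vectors are ζ^0,ζ^3,ζ^6,ζ^9.
#1 (-1, 1, 1, 0): internal (-1.707107, -0.292893); octagon support 1.707107 vs apothem 1.2 → ∉ W
#2 (-2, -1, -3, 2): internal (0.121320, 3.707107); octagon support 3.707107 vs apothem 1.2 → ∉ W
#3 (0, 0, 0, 1): internal (0.707107, 0.707107); octagon support 1.000000 vs apothem 1.2 → ∈ W
#4 (-3, 3, 2, 0): internal (-5.121320, 0.121320); octagon support 5.121320 vs apothem 1.2 → ∉ W
#5 (-1, 2, 1, -2): internal (-3.828427, -1.000000); octagon support 3.828427 vs apothem 1.2 → ∉ W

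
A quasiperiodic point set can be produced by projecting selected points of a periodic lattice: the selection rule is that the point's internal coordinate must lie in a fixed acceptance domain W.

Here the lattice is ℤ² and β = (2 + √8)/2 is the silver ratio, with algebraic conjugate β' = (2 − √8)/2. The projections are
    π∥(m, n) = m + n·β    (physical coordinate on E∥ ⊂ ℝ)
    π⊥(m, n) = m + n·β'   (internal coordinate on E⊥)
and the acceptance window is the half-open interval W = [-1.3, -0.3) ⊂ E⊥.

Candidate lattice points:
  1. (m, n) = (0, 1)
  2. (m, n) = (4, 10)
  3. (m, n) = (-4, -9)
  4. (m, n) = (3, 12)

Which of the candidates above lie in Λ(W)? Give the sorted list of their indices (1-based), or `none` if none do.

β' = (2−√8)/2 ≈ -0.41421.
#1 (0,1): internal coord 0 + (1)·β' = -0.41421; -0.41421 ∈ [-1.3, -0.3) → IN Λ
#2 (4,10): internal coord 4 + (10)·β' = -0.14214; -0.14214 ∉ [-1.3, -0.3) → out
#3 (-4,-9): internal coord -4 + (-9)·β' = -0.27208; -0.27208 ∉ [-1.3, -0.3) → out
#4 (3,12): internal coord 3 + (12)·β' = -1.97056; -1.97056 ∉ [-1.3, -0.3) → out

1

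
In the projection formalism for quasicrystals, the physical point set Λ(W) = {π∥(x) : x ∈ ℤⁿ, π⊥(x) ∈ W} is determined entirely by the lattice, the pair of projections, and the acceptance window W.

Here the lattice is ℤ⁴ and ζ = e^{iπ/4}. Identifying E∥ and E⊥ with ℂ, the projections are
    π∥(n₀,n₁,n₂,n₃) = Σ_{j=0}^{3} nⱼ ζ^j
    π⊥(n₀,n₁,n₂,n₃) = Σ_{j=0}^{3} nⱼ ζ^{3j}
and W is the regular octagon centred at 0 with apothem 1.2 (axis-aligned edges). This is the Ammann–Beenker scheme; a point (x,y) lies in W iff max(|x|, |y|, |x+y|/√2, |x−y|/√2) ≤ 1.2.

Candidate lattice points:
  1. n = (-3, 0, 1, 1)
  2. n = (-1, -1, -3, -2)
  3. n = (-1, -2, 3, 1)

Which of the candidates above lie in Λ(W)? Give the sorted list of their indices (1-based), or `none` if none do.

Internal map: ζ^{3j} for j=0..3 gives (1,0), (−√2/2,√2/2), (0,−1), (√2/2,√2/2).
candidate 1: n = (-3, 0, 1, 1) → π⊥ ≈ (-2.29289, -0.29289); max(|x|,|y|,|x±y|/√2) = 2.29289 > 1.2 ⇒ ∉ W
candidate 2: n = (-1, -1, -3, -2) → π⊥ ≈ (-1.70711, +0.87868); max(|x|,|y|,|x±y|/√2) = 1.82843 > 1.2 ⇒ ∉ W
candidate 3: n = (-1, -2, 3, 1) → π⊥ ≈ (+1.12132, -3.70711); max(|x|,|y|,|x±y|/√2) = 3.70711 > 1.2 ⇒ ∉ W

none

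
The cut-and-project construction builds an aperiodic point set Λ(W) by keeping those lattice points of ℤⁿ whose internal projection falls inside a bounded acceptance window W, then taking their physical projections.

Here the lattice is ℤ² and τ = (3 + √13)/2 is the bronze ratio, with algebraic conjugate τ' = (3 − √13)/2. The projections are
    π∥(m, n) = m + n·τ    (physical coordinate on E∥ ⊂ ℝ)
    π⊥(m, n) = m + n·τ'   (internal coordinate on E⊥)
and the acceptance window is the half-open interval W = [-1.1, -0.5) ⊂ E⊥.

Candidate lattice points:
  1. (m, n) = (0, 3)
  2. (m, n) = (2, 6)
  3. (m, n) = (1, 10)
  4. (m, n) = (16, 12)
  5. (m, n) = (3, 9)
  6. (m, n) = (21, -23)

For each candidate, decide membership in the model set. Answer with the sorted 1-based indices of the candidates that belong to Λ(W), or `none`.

1

Compute τ' = (3−√13)/2 = -0.3028, so π⊥(m,n) = m -0.3028·n.
candidate 1: (m,n)=(0,3) → π∥ = 0+3·τ ≈ 9.9083, π⊥ = 0+3·τ' ≈ -0.9083 ∈ [-1.1, -0.5) ⇒ IN Λ
candidate 2: (m,n)=(2,6) → π∥ = 2+6·τ ≈ 21.8167, π⊥ = 2+6·τ' ≈ 0.1833 ∉ [-1.1, -0.5) ⇒ out
candidate 3: (m,n)=(1,10) → π∥ = 1+10·τ ≈ 34.0278, π⊥ = 1+10·τ' ≈ -2.0278 ∉ [-1.1, -0.5) ⇒ out
candidate 4: (m,n)=(16,12) → π∥ = 16+12·τ ≈ 55.6333, π⊥ = 16+12·τ' ≈ 12.3667 ∉ [-1.1, -0.5) ⇒ out
candidate 5: (m,n)=(3,9) → π∥ = 3+9·τ ≈ 32.7250, π⊥ = 3+9·τ' ≈ 0.2750 ∉ [-1.1, -0.5) ⇒ out
candidate 6: (m,n)=(21,-23) → π∥ = 21-23·τ ≈ -54.9638, π⊥ = 21-23·τ' ≈ 27.9638 ∉ [-1.1, -0.5) ⇒ out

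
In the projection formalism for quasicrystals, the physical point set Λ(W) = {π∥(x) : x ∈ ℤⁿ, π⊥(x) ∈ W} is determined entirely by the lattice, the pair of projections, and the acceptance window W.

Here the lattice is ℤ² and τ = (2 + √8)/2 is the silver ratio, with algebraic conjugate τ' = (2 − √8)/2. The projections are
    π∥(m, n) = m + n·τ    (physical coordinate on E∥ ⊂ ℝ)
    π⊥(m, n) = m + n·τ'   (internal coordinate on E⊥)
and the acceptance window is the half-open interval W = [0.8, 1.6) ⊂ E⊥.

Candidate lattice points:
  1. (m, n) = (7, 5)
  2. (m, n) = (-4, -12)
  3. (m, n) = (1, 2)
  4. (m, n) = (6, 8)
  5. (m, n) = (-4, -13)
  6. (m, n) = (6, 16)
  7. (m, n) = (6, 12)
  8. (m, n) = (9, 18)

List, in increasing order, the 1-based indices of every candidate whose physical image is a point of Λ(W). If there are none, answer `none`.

Compute τ' = (2−√8)/2 = -0.414214, so π⊥(m,n) = m -0.414214·n.
#1 (7,5): internal coord 7 + (5)·τ' = +4.928932; +4.928932 ∉ [0.8, 1.6) → out
#2 (-4,-12): internal coord -4 + (-12)·τ' = +0.970563; +0.970563 ∈ [0.8, 1.6) → IN Λ
#3 (1,2): internal coord 1 + (2)·τ' = +0.171573; +0.171573 ∉ [0.8, 1.6) → out
#4 (6,8): internal coord 6 + (8)·τ' = +2.686292; +2.686292 ∉ [0.8, 1.6) → out
#5 (-4,-13): internal coord -4 + (-13)·τ' = +1.384776; +1.384776 ∈ [0.8, 1.6) → IN Λ
#6 (6,16): internal coord 6 + (16)·τ' = -0.627417; -0.627417 ∉ [0.8, 1.6) → out
#7 (6,12): internal coord 6 + (12)·τ' = +1.029437; +1.029437 ∈ [0.8, 1.6) → IN Λ
#8 (9,18): internal coord 9 + (18)·τ' = +1.544156; +1.544156 ∈ [0.8, 1.6) → IN Λ

2, 5, 7, 8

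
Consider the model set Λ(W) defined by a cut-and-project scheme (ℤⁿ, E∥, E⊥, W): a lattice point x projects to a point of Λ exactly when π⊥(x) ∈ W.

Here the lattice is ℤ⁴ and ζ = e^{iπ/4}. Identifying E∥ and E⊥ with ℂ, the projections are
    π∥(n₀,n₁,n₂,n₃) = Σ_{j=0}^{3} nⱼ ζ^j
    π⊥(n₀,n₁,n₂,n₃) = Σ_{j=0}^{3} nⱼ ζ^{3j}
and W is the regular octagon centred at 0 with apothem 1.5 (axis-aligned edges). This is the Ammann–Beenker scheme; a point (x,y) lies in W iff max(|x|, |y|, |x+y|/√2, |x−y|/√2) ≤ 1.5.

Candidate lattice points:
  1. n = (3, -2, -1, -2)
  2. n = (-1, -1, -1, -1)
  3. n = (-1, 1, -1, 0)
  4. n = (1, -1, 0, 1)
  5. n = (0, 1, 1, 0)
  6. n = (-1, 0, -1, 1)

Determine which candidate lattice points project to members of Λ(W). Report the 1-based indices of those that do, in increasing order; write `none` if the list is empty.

π⊥(n) = n₀ + n₁ζ³ + n₂ζ⁶ + n₃ζ⁹ where ζ = e^{iπ/4}.
#1 (3, -2, -1, -2): internal (3.0000, -1.8284); octagon support 3.4142 vs apothem 1.5 → ∉ W
#2 (-1, -1, -1, -1): internal (-1.0000, -0.4142); octagon support 1.0000 vs apothem 1.5 → ∈ W
#3 (-1, 1, -1, 0): internal (-1.7071, 1.7071); octagon support 2.4142 vs apothem 1.5 → ∉ W
#4 (1, -1, 0, 1): internal (2.4142, 0.0000); octagon support 2.4142 vs apothem 1.5 → ∉ W
#5 (0, 1, 1, 0): internal (-0.7071, -0.2929); octagon support 0.7071 vs apothem 1.5 → ∈ W
#6 (-1, 0, -1, 1): internal (-0.2929, 1.7071); octagon support 1.7071 vs apothem 1.5 → ∉ W

2, 5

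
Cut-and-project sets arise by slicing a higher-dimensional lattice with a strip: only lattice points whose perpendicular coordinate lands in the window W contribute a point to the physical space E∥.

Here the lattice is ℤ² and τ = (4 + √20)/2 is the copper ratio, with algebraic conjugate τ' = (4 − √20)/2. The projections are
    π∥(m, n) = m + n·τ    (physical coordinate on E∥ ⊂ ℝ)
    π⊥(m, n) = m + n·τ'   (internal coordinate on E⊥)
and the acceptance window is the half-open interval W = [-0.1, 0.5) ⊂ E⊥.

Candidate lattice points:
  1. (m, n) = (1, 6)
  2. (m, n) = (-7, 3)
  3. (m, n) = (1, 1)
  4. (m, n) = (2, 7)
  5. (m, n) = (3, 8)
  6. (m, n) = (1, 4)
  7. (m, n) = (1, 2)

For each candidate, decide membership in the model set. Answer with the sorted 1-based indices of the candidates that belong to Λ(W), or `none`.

τ' = (4−√20)/2 ≈ -0.236068.
#1 (1,6): internal coord 1 + (6)·τ' = -0.416408; -0.416408 ∉ [-0.1, 0.5) → out
#2 (-7,3): internal coord -7 + (3)·τ' = -7.708204; -7.708204 ∉ [-0.1, 0.5) → out
#3 (1,1): internal coord 1 + (1)·τ' = +0.763932; +0.763932 ∉ [-0.1, 0.5) → out
#4 (2,7): internal coord 2 + (7)·τ' = +0.347524; +0.347524 ∈ [-0.1, 0.5) → IN Λ
#5 (3,8): internal coord 3 + (8)·τ' = +1.111456; +1.111456 ∉ [-0.1, 0.5) → out
#6 (1,4): internal coord 1 + (4)·τ' = +0.055728; +0.055728 ∈ [-0.1, 0.5) → IN Λ
#7 (1,2): internal coord 1 + (2)·τ' = +0.527864; +0.527864 ∉ [-0.1, 0.5) → out

4, 6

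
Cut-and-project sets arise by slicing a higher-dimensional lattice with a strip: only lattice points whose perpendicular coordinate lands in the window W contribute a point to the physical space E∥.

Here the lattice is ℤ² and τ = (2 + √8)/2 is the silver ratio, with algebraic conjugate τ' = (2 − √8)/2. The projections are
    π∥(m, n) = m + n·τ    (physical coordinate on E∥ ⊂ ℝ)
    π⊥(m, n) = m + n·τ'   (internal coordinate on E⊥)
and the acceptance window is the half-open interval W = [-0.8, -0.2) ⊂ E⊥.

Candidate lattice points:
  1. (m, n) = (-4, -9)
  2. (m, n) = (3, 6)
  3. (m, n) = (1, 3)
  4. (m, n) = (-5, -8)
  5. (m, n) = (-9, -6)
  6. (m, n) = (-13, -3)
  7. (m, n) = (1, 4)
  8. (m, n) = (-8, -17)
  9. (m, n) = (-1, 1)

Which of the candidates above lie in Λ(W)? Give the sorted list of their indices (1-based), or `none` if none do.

1, 3, 7

τ' = (2−√8)/2 ≈ -0.414214.
#1 (-4,-9): internal coord -4 + (-9)·τ' = -0.272078; -0.272078 ∈ [-0.8, -0.2) → IN Λ
#2 (3,6): internal coord 3 + (6)·τ' = +0.514719; +0.514719 ∉ [-0.8, -0.2) → out
#3 (1,3): internal coord 1 + (3)·τ' = -0.242641; -0.242641 ∈ [-0.8, -0.2) → IN Λ
#4 (-5,-8): internal coord -5 + (-8)·τ' = -1.686292; -1.686292 ∉ [-0.8, -0.2) → out
#5 (-9,-6): internal coord -9 + (-6)·τ' = -6.514719; -6.514719 ∉ [-0.8, -0.2) → out
#6 (-13,-3): internal coord -13 + (-3)·τ' = -11.757359; -11.757359 ∉ [-0.8, -0.2) → out
#7 (1,4): internal coord 1 + (4)·τ' = -0.656854; -0.656854 ∈ [-0.8, -0.2) → IN Λ
#8 (-8,-17): internal coord -8 + (-17)·τ' = -0.958369; -0.958369 ∉ [-0.8, -0.2) → out
#9 (-1,1): internal coord -1 + (1)·τ' = -1.414214; -1.414214 ∉ [-0.8, -0.2) → out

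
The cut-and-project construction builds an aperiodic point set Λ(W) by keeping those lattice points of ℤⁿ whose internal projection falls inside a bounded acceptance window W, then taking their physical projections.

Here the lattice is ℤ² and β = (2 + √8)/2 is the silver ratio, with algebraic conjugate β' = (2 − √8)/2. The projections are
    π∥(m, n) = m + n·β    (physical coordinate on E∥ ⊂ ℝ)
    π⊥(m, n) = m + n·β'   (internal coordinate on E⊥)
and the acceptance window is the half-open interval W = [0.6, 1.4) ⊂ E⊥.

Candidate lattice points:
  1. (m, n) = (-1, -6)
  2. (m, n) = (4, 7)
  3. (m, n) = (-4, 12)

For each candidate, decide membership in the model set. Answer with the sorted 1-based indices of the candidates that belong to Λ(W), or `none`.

2

β' = (2−√8)/2 ≈ -0.414214.
candidate 1: (m,n)=(-1,-6) → π∥ = -1-6·β ≈ -15.485281, π⊥ = -1-6·β' ≈ 1.485281 ∉ [0.6, 1.4) ⇒ out
candidate 2: (m,n)=(4,7) → π∥ = 4+7·β ≈ 20.899495, π⊥ = 4+7·β' ≈ 1.100505 ∈ [0.6, 1.4) ⇒ IN Λ
candidate 3: (m,n)=(-4,12) → π∥ = -4+12·β ≈ 24.970563, π⊥ = -4+12·β' ≈ -8.970563 ∉ [0.6, 1.4) ⇒ out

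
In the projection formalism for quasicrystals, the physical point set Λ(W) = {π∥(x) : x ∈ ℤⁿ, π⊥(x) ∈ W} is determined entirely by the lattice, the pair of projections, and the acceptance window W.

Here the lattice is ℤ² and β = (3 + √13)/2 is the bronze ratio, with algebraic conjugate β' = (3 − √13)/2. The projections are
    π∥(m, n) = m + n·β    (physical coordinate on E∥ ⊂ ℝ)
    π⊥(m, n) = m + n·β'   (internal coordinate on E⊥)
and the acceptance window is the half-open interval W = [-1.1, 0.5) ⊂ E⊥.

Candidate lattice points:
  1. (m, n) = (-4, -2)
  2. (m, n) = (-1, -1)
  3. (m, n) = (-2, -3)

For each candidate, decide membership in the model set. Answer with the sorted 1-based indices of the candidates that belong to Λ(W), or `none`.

2, 3

β' = (3−√13)/2 ≈ -0.302776.
#1 (-4,-2): internal coord -4 + (-2)·β' = -3.394449; -3.394449 ∉ [-1.1, 0.5) → out
#2 (-1,-1): internal coord -1 + (-1)·β' = -0.697224; -0.697224 ∈ [-1.1, 0.5) → IN Λ
#3 (-2,-3): internal coord -2 + (-3)·β' = -1.091673; -1.091673 ∈ [-1.1, 0.5) → IN Λ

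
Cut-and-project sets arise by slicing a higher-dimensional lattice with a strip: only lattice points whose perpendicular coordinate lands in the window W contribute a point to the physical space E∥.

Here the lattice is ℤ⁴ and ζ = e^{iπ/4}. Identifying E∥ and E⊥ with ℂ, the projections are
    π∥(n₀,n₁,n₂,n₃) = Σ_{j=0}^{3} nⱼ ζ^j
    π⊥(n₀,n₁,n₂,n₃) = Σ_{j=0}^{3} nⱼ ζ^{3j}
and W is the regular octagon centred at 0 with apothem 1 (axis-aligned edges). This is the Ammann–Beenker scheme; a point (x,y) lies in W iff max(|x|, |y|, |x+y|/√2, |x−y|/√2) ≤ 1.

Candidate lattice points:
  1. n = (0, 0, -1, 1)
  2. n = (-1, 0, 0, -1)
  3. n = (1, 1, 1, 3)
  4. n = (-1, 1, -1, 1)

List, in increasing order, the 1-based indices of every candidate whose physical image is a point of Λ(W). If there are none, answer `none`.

none

Internal map: ζ^{3j} for j=0..3 gives (1,0), (−√2/2,√2/2), (0,−1), (√2/2,√2/2).
#1 (0, 0, -1, 1): internal (0.707107, 1.707107); octagon support 1.707107 vs apothem 1 → ∉ W
#2 (-1, 0, 0, -1): internal (-1.707107, -0.707107); octagon support 1.707107 vs apothem 1 → ∉ W
#3 (1, 1, 1, 3): internal (2.414214, 1.828427); octagon support 3.000000 vs apothem 1 → ∉ W
#4 (-1, 1, -1, 1): internal (-1.000000, 2.414214); octagon support 2.414214 vs apothem 1 → ∉ W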